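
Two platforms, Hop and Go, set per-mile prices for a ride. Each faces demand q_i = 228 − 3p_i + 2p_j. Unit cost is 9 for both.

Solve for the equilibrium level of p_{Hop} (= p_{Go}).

Hop's profit: π = (p_{Hop} − 9)(228 − 3p_{Hop} + 2p_{Go}).
∂π/∂p_{Hop} = 255 − 6p_{Hop} + 2p_{Go} = 0 ⇒ p_{Hop} = 42.5 + (1/3)p_{Go}.
The game is symmetric, so in equilibrium p_{Go} = p_{Hop}: the reaction function gives (2/3)p_{Hop} = 42.5, hence p_{Hop} = 63.75.

63.75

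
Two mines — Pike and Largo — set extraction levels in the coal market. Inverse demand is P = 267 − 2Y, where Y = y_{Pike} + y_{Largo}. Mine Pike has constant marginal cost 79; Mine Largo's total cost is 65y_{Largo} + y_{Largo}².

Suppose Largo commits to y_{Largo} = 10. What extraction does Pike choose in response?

Mine Pike's profit: π = y_{Pike}(267 − 2(y_{Pike} + y_{Largo})) − 79y_{Pike}.
∂π/∂y_{Pike} = 188 − 4y_{Pike} − 2y_{Largo} = 0, so y_{Pike} = 47 − 0.5y_{Largo}.
At y_{Largo} = 10: y_{Pike} = 47 − 0.5·10 = 42.

42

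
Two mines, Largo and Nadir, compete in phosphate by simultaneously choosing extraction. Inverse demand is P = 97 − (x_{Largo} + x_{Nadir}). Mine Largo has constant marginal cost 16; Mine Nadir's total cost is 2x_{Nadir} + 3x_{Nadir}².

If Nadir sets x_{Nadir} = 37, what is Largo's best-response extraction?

Mine Largo's profit: π = x_{Largo}(97 − (x_{Largo} + x_{Nadir})) − 16x_{Largo}.
∂π/∂x_{Largo} = 81 − 2x_{Largo} − x_{Nadir} = 0, so x_{Largo} = 40.5 − 0.5x_{Nadir}.
At x_{Nadir} = 37: x_{Largo} = 40.5 − 0.5·37 = 22.

22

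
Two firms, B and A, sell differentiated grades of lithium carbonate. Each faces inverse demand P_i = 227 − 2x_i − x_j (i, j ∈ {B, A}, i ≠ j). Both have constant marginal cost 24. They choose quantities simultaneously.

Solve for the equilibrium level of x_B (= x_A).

Firm B's profit: π = x_B(227 − 2x_B − x_A) − 24x_B.
∂π/∂x_B = 203 − 4x_B − x_A = 0 ⇒ x_B = 50.75 − 0.25x_A.
By symmetry x_A = x_B; substituting into the reaction function, 1.25x_B = 50.75 and x_B = 40.6.

40.6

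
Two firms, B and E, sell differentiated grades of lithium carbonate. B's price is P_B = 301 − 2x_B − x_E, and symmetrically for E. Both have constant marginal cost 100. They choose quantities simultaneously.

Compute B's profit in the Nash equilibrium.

Firm B's profit: π = x_B(301 − 2x_B − x_E) − 100x_B.
∂π/∂x_B = 201 − 4x_B − x_E = 0 ⇒ x_B = 50.25 − 0.25x_E.
By symmetry x_E = x_B; substituting into the reaction function, 1.25x_B = 50.25 and x_B = 40.2.
P_B = 301 − 2·40.2 − 40.2 = 180.4.
Profit = (180.4 − 100)·40.2 = 3232.08.

3232.08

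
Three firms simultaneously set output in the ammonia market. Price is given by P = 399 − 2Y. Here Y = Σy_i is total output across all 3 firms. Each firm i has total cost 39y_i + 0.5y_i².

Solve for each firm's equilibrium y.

40

A representative firm's profit is π_i = y_i(399 − 2Y) − 39y_i − 0.5y_i², with Y = y_i + Σ_{j≠i} y_j.
First-order condition: 360 − 5y_i − 2Σ_{j≠i} y_j = 0.
Imposing symmetry (y_j = y for all j) turns Σ_{j≠i} y_j into 2y, so 360 = 9y and y = 40.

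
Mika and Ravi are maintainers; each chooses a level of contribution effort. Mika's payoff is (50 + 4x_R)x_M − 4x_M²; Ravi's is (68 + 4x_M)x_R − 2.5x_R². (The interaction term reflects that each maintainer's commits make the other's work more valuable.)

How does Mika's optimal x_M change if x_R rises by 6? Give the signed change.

3

Expanding Mika's payoff: 50x_M + 4x_Rx_M − 4x_M².
∂π/∂x_M = 50 + 4x_R − 8x_M = 0, so x_M = 6.25 + 0.5x_R.
The reaction-function slope is 0.5, so a 6-unit rise in x_R moves x_M by 0.5 × 6 = 3. Mika's best response rises — the actions are strategic complements.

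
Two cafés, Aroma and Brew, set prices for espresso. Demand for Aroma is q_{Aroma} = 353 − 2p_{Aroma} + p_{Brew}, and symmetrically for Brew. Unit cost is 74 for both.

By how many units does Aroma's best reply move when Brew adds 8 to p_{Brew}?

Aroma's profit: π = (p_{Aroma} − 74)(353 − 2p_{Aroma} + p_{Brew}).
∂π/∂p_{Aroma} = 501 − 4p_{Aroma} + p_{Brew} = 0 ⇒ p_{Aroma} = 125.25 + 0.25p_{Brew}.
The reaction-function slope is 0.25, so an 8-unit rise in p_{Brew} moves p_{Aroma} by 0.25 × 8 = 2. Aroma's best response rises — the actions are strategic complements.

2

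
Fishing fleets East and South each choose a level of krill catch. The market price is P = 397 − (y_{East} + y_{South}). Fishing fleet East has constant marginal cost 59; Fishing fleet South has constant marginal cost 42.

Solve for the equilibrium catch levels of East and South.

Fishing fleet East's profit: π = y_{East}(397 − (y_{East} + y_{South})) − 59y_{East}.
∂π/∂y_{East} = 338 − 2y_{East} − y_{South} = 0, so y_{East} = 169 − 0.5y_{South}.
By the same steps for South: y_{South} = 177.5 − 0.5y_{East}.
Substituting the second reaction function into the first: y_{East} = 169 − 0.5(177.5 − 0.5y_{East}), which gives 0.75y_{East} = 80.25 ⇒ y_{East} = 107.
Then y_{South} = 177.5 − 0.5·107 = 124.

107, 124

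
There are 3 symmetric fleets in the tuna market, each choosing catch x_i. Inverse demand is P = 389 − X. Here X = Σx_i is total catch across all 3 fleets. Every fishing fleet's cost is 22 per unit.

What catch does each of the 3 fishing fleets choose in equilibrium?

A representative fishing fleet's profit is π_i = x_i(389 − X) − 22x_i, with X = x_i + Σ_{j≠i} x_j.
First-order condition: 367 − 2x_i − Σ_{j≠i} x_j = 0.
Imposing symmetry (x_j = x for all j) turns Σ_{j≠i} x_j into 2x, so 367 = 4x and x = 91.75.

91.75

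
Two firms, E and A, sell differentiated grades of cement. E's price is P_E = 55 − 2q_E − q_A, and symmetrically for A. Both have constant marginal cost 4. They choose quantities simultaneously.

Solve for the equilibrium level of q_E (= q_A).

10.2

Firm E's profit: π = q_E(55 − 2q_E − q_A) − 4q_E.
∂π/∂q_E = 51 − 4q_E − q_A = 0 ⇒ q_E = 12.75 − 0.25q_A.
Setting q_E = q_A in the reaction function: q_E = 12.75 − 0.25q_E, so q_E = 12.75 / 1.25 = 10.2.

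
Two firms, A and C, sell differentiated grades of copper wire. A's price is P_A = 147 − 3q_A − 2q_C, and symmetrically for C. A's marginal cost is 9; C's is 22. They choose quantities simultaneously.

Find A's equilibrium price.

Firm A's profit: π = q_A(147 − 3q_A − 2q_C) − 9q_A.
∂π/∂q_A = 138 − 6q_A − 2q_C = 0 ⇒ q_A = 23 − (1/3)q_C.
Similarly q_C = 125/6 − (1/3)q_A.
Plugging q_C into A's best response: q_A = 23 − (1/3)(125/6 − (1/3)q_A) ⇒ (8/9)q_A = 289/18, so q_A = 18.0625.
Then q_C = 125/6 − (1/3)·18.0625 = 14.8125.
P_A = 147 − 3·18.0625 − 2·14.8125 = 63.1875.

63.1875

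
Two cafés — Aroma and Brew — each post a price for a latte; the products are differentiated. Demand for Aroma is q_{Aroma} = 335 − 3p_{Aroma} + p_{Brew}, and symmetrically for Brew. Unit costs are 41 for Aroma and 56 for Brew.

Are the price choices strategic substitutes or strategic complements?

strategic complements

Aroma's profit: π = (p_{Aroma} − 41)(335 − 3p_{Aroma} + p_{Brew}).
∂π/∂p_{Aroma} = 458 − 6p_{Aroma} + p_{Brew} = 0 ⇒ p_{Aroma} = 229/3 + (1/6)p_{Brew}.
The best-response slope dp_{Aroma}/dp_{Brew} = 1/6 > 0: the reaction function is upward-sloping, so the choices are strategic complements.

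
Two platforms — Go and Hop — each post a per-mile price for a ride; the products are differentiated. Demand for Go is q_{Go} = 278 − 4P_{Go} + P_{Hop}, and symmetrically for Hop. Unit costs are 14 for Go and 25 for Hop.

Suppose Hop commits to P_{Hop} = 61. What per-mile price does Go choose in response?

49.375

Go's profit: π = (P_{Go} − 14)(278 − 4P_{Go} + P_{Hop}).
∂π/∂P_{Go} = 334 − 8P_{Go} + P_{Hop} = 0 ⇒ P_{Go} = 41.75 + 0.125P_{Hop}.
At P_{Hop} = 61: P_{Go} = 41.75 + 0.125·61 = 49.375.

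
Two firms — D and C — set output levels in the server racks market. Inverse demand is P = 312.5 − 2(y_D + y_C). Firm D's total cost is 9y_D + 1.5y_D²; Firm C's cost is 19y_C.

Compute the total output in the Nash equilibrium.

Firm D's profit: π = y_D(312.5 − 2(y_D + y_C)) − 9y_D − 1.5y_D².
∂π/∂y_D = 303.5 − 7y_D − 2y_C = 0, so y_D = 607/14 − (2/7)y_C.
For C: ∂π/∂y_C = 293.5 − 4y_C − 2y_D = 0 ⇒ y_C = 73.375 − 0.5y_D.
Plugging y_C into D's best response: y_D = 607/14 − (2/7)(73.375 − 0.5y_D) ⇒ (6/7)y_D = 627/28, so y_D = 26.125.
Then y_C = 73.375 − 0.5·26.125 = 60.3125.
Total output: 26.125 + 60.3125 = 86.4375.

86.4375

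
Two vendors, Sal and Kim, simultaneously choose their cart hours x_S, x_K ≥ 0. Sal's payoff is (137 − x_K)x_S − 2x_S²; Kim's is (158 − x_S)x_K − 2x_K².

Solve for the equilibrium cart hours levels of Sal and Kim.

Expanding Sal's payoff: 137x_S − x_Kx_S − 2x_S².
∂π/∂x_S = 137 − x_K − 4x_S = 0, so x_S = 34.25 − 0.25x_K.
Likewise for Kim: x_K = 39.5 − 0.25x_S.
Solving the two reaction functions simultaneously: (1 − (−0.25)(−0.25))x_S = 34.25 − 0.25·39.5, so 0.9375x_S = 24.375 and x_S = 26.
Then x_K = 39.5 − 0.25·26 = 33.

26, 33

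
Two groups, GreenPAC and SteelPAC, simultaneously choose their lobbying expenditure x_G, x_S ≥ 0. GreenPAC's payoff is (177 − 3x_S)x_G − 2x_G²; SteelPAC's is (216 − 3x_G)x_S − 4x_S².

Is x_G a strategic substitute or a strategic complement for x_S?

Expanding GreenPAC's payoff: 177x_G − 3x_Sx_G − 2x_G².
∂π/∂x_G = 177 − 3x_S − 4x_G = 0, so x_G = 44.25 − 0.75x_S.
The best-response slope dx_G/dx_S = −0.75 < 0: the reaction function is downward-sloping, so the choices are strategic substitutes.

strategic substitutes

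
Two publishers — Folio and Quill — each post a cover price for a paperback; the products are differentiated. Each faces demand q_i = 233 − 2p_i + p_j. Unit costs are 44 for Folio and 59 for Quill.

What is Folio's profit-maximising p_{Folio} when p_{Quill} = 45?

Folio's profit: π = (p_{Folio} − 44)(233 − 2p_{Folio} + p_{Quill}).
∂π/∂p_{Folio} = 321 − 4p_{Folio} + p_{Quill} = 0 ⇒ p_{Folio} = 80.25 + 0.25p_{Quill}.
At p_{Quill} = 45: p_{Folio} = 80.25 + 0.25·45 = 91.5.

91.5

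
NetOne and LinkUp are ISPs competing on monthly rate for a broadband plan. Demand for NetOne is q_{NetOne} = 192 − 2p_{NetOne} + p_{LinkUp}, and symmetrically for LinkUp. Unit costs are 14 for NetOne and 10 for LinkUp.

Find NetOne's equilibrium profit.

NetOne's profit: π = (p_{NetOne} − 14)(192 − 2p_{NetOne} + p_{LinkUp}).
∂π/∂p_{NetOne} = 220 − 4p_{NetOne} + p_{LinkUp} = 0 ⇒ p_{NetOne} = 55 + 0.25p_{LinkUp}.
Similarly p_{LinkUp} = 53 + 0.25p_{NetOne}.
Solving the two reaction functions simultaneously: (1 − (0.25)(0.25))p_{NetOne} = 55 + 0.25·53, so 0.9375p_{NetOne} = 68.25 and p_{NetOne} = 72.8.
Then p_{LinkUp} = 53 + 0.25·72.8 = 71.2.
q_{NetOne} = 192 − 2·72.8 + 71.2 = 117.6.
Profit = (72.8 − 14)·117.6 = 6914.88.

6914.88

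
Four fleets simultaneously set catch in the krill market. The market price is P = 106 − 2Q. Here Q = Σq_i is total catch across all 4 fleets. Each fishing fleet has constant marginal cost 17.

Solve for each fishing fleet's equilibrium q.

A representative fishing fleet's profit is π_i = q_i(106 − 2Q) − 17q_i, with Q = q_i + Σ_{j≠i} q_j.
First-order condition: 89 − 4q_i − 2Σ_{j≠i} q_j = 0.
In a symmetric equilibrium every fishing fleet chooses the same q, so Σ_{j≠i} q_j = 3q. The condition becomes 89 − 10q = 0, giving q = 89/10 = 8.9.

8.9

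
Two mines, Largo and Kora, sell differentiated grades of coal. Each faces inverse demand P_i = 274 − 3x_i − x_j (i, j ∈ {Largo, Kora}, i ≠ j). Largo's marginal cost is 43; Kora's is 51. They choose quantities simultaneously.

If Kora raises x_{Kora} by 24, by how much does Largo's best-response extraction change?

-4

Mine Largo's profit: π = x_{Largo}(274 − 3x_{Largo} − x_{Kora}) − 43x_{Largo}.
∂π/∂x_{Largo} = 231 − 6x_{Largo} − x_{Kora} = 0 ⇒ x_{Largo} = 38.5 − (1/6)x_{Kora}.
The reaction-function slope is −1/6, so a 24-unit rise in x_{Kora} moves x_{Largo} by −1/6 × 24 = −4. Largo's best response falls — the actions are strategic substitutes.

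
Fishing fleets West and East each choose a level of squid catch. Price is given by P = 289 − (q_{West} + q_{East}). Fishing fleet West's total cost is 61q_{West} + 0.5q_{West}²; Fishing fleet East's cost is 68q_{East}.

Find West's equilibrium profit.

Fishing fleet West's profit: π = q_{West}(289 − (q_{West} + q_{East})) − 61q_{West} − 0.5q_{West}².
∂π/∂q_{West} = 228 − 3q_{West} − q_{East} = 0, so q_{West} = 76 − (1/3)q_{East}.
For East: ∂π/∂q_{East} = 221 − 2q_{East} − q_{West} = 0 ⇒ q_{East} = 110.5 − 0.5q_{West}.
Solving the two reaction functions simultaneously: (1 − (−1/3)(−0.5))q_{West} = 76 − (1/3)·110.5, so (5/6)q_{West} = 235/6 and q_{West} = 47.
Then q_{East} = 110.5 − 0.5·47 = 87.
Price P = 289 − 134 = 155.
West's profit: (155 − 61)·47 − 0.5(47)² = 3313.5.

3313.5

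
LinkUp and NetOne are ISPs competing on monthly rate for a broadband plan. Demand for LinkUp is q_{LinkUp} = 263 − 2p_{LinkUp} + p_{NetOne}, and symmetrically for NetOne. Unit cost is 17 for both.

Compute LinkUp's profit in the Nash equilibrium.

LinkUp's profit: π = (p_{LinkUp} − 17)(263 − 2p_{LinkUp} + p_{NetOne}).
∂π/∂p_{LinkUp} = 297 − 4p_{LinkUp} + p_{NetOne} = 0 ⇒ p_{LinkUp} = 74.25 + 0.25p_{NetOne}.
Setting p_{LinkUp} = p_{NetOne} in the reaction function: p_{LinkUp} = 74.25 + 0.25p_{LinkUp}, so p_{LinkUp} = 74.25 / 0.75 = 99.
q_{LinkUp} = 263 − 2·99 + 99 = 164.
Profit = (99 − 17)·164 = 13448.

13448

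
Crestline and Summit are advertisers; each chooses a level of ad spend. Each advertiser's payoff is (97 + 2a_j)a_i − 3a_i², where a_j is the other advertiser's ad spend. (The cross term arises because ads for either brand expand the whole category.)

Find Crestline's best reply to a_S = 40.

29.5

Crestline's payoff is (97 + 2a_S)a_C − 3a_C².
∂π/∂a_C = 97 + 2a_S − 6a_C = 0, so a_C = 97/6 + (1/3)a_S.
At a_S = 40: a_C = 97/6 + (1/3)·40 = 29.5.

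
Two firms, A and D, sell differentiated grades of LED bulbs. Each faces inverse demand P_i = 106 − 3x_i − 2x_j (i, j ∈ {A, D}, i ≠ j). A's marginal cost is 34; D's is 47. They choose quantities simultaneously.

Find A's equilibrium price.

63.4375

Firm A's profit: π = x_A(106 − 3x_A − 2x_D) − 34x_A.
∂π/∂x_A = 72 − 6x_A − 2x_D = 0 ⇒ x_A = 12 − (1/3)x_D.
Similarly x_D = 59/6 − (1/3)x_A.
Solving the two reaction functions simultaneously: (1 − (−1/3)(−1/3))x_A = 12 − (1/3)·(59/6), so (8/9)x_A = 157/18 and x_A = 9.8125.
Then x_D = 59/6 − (1/3)·9.8125 = 6.5625.
P_A = 106 − 3·9.8125 − 2·6.5625 = 63.4375.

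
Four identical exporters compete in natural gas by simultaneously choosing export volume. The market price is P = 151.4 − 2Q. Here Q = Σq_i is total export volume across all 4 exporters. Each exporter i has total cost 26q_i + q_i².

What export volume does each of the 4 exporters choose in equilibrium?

A representative exporter's profit is π_i = q_i(151.4 − 2Q) − 26q_i − q_i², with Q = q_i + Σ_{j≠i} q_j.
First-order condition: 125.4 − 6q_i − 2Σ_{j≠i} q_j = 0.
With identical exporters, set every q_j = q: then 125.4 − 6q − 6q = 0, i.e. q = 125.4/12 = 10.45.

10.45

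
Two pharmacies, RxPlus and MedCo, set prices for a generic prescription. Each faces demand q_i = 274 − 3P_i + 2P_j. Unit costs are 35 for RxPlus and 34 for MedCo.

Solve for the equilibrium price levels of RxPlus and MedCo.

RxPlus's profit: π = (P_{RxPlus} − 35)(274 − 3P_{RxPlus} + 2P_{MedCo}).
∂π/∂P_{RxPlus} = 379 − 6P_{RxPlus} + 2P_{MedCo} = 0 ⇒ P_{RxPlus} = 379/6 + (1/3)P_{MedCo}.
Similarly P_{MedCo} = 188/3 + (1/3)P_{RxPlus}.
Solving the two reaction functions simultaneously: (1 − (1/3)(1/3))P_{RxPlus} = 379/6 + (1/3)·(188/3), so (8/9)P_{RxPlus} = 1513/18 and P_{RxPlus} = 94.5625.
Then P_{MedCo} = 188/3 + (1/3)·94.5625 = 94.1875.

94.5625, 94.1875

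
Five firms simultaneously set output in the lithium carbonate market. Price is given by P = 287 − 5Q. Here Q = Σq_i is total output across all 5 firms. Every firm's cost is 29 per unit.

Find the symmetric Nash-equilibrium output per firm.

8.6

A representative firm's profit is π_i = q_i(287 − 5Q) − 29q_i, with Q = q_i + Σ_{j≠i} q_j.
First-order condition: 258 − 10q_i − 5Σ_{j≠i} q_j = 0.
Imposing symmetry (q_j = q for all j) turns Σ_{j≠i} q_j into 4q, so 258 = 30q and q = 8.6.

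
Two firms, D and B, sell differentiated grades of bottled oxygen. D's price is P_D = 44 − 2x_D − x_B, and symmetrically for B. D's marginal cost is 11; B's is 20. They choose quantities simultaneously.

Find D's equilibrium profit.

103.68

Firm D's profit: π = x_D(44 − 2x_D − x_B) − 11x_D.
∂π/∂x_D = 33 − 4x_D − x_B = 0 ⇒ x_D = 8.25 − 0.25x_B.
Similarly x_B = 6 − 0.25x_D.
Solving the two reaction functions simultaneously: (1 − (−0.25)(−0.25))x_D = 8.25 − 0.25·6, so 0.9375x_D = 6.75 and x_D = 7.2.
Then x_B = 6 − 0.25·7.2 = 4.2.
P_D = 44 − 2·7.2 − 4.2 = 25.4.
Profit = (25.4 − 11)·7.2 = 103.68.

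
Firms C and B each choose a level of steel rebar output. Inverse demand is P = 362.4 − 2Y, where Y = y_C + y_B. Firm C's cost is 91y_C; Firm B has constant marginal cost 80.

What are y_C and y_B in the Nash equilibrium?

Firm C's profit: π = y_C(362.4 − 2(y_C + y_B)) − 91y_C.
∂π/∂y_C = 271.4 − 4y_C − 2y_B = 0, so y_C = 67.85 − 0.5y_B.
By the same steps for B: y_B = 70.6 − 0.5y_C.
Solving the two reaction functions simultaneously: (1 − (−0.5)(−0.5))y_C = 67.85 − 0.5·70.6, so 0.75y_C = 32.55 and y_C = 43.4.
Then y_B = 70.6 − 0.5·43.4 = 48.9.

43.4, 48.9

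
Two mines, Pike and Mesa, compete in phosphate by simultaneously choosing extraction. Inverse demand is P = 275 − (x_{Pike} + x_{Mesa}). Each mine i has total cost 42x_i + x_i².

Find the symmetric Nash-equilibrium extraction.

46.6

Mine Pike's profit: π = x_{Pike}(275 − (x_{Pike} + x_{Mesa})) − 42x_{Pike} − x_{Pike}².
∂π/∂x_{Pike} = 233 − 4x_{Pike} − x_{Mesa} = 0, so x_{Pike} = 58.25 − 0.25x_{Mesa}.
The game is symmetric, so in equilibrium x_{Mesa} = x_{Pike}: the reaction function gives 1.25x_{Pike} = 58.25, hence x_{Pike} = 46.6.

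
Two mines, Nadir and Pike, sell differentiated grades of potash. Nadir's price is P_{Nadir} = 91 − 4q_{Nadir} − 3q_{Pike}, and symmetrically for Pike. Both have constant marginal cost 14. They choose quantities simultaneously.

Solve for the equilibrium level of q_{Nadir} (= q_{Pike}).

7

Mine Nadir's profit: π = q_{Nadir}(91 − 4q_{Nadir} − 3q_{Pike}) − 14q_{Nadir}.
∂π/∂q_{Nadir} = 77 − 8q_{Nadir} − 3q_{Pike} = 0 ⇒ q_{Nadir} = 9.625 − 0.375q_{Pike}.
Setting q_{Nadir} = q_{Pike} in the reaction function: q_{Nadir} = 9.625 − 0.375q_{Nadir}, so q_{Nadir} = 9.625 / 1.375 = 7.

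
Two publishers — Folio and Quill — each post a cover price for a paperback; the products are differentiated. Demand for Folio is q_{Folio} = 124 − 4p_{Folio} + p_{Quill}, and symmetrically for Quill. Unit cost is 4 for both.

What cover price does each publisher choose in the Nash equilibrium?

20

Folio's profit: π = (p_{Folio} − 4)(124 − 4p_{Folio} + p_{Quill}).
∂π/∂p_{Folio} = 140 − 8p_{Folio} + p_{Quill} = 0 ⇒ p_{Folio} = 17.5 + 0.125p_{Quill}.
Setting p_{Folio} = p_{Quill} in the reaction function: p_{Folio} = 17.5 + 0.125p_{Folio}, so p_{Folio} = 17.5 / 0.875 = 20.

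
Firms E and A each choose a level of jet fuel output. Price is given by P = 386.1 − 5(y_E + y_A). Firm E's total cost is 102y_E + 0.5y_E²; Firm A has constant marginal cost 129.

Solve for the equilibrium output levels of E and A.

Firm E's profit: π = y_E(386.1 − 5(y_E + y_A)) − 102y_E − 0.5y_E².
∂π/∂y_E = 284.1 − 11y_E − 5y_A = 0, so y_E = 2841/110 − (5/11)y_A.
For A: ∂π/∂y_A = 257.1 − 10y_A − 5y_E = 0 ⇒ y_A = 25.71 − 0.5y_E.
Substituting the second reaction function into the first: y_E = 2841/110 − (5/11)(25.71 − 0.5y_E), which gives (17/22)y_E = 3111/220 ⇒ y_E = 18.3.
Then y_A = 25.71 − 0.5·18.3 = 16.56.

18.3, 16.56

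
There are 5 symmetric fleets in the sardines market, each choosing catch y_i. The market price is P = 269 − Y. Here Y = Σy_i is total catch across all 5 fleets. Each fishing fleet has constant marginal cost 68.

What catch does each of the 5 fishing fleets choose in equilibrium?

33.5

A representative fishing fleet's profit is π_i = y_i(269 − Y) − 68y_i, with Y = y_i + Σ_{j≠i} y_j.
First-order condition: 201 − 2y_i − Σ_{j≠i} y_j = 0.
Imposing symmetry (y_j = y for all j) turns Σ_{j≠i} y_j into 4y, so 201 = 6y and y = 33.5.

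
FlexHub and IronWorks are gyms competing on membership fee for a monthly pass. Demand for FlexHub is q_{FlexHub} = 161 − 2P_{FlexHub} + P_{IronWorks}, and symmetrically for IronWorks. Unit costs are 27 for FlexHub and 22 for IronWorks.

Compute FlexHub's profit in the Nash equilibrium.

FlexHub's profit: π = (P_{FlexHub} − 27)(161 − 2P_{FlexHub} + P_{IronWorks}).
∂π/∂P_{FlexHub} = 215 − 4P_{FlexHub} + P_{IronWorks} = 0 ⇒ P_{FlexHub} = 53.75 + 0.25P_{IronWorks}.
Similarly P_{IronWorks} = 51.25 + 0.25P_{FlexHub}.
Plugging P_{IronWorks} into FlexHub's best response: P_{FlexHub} = 53.75 + 0.25(51.25 + 0.25P_{FlexHub}) ⇒ 0.9375P_{FlexHub} = 66.5625, so P_{FlexHub} = 71.
Then P_{IronWorks} = 51.25 + 0.25·71 = 69.
q_{FlexHub} = 161 − 2·71 + 69 = 88.
Profit = (71 − 27)·88 = 3872.

3872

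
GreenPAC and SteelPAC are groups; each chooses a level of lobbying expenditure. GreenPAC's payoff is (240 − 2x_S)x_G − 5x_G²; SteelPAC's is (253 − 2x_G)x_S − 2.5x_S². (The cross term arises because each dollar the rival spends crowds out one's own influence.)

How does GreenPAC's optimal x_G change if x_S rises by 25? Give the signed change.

-5

Expanding GreenPAC's payoff: 240x_G − 2x_Sx_G − 5x_G².
∂π/∂x_G = 240 − 2x_S − 10x_G = 0, so x_G = 24 − 0.2x_S.
The reaction-function slope is −0.2, so a 25-unit rise in x_S moves x_G by −0.2 × 25 = −5. GreenPAC's best response falls — the actions are strategic substitutes.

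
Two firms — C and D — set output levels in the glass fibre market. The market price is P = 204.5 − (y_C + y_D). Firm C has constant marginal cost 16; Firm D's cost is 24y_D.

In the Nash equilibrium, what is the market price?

81.5

Firm C's profit: π = y_C(204.5 − (y_C + y_D)) − 16y_C.
∂π/∂y_C = 188.5 − 2y_C − y_D = 0, so y_C = 94.25 − 0.5y_D.
By the same steps for D: y_D = 90.25 − 0.5y_C.
Substituting the second reaction function into the first: y_C = 94.25 − 0.5(90.25 − 0.5y_C), which gives 0.75y_C = 49.125 ⇒ y_C = 65.5.
Then y_D = 90.25 − 0.5·65.5 = 57.5.
Equilibrium price: P = 204.5 − 123 = 81.5.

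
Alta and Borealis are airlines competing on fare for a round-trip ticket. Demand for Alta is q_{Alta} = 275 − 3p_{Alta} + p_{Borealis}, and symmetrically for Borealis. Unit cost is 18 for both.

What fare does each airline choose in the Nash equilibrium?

65.8

Alta's profit: π = (p_{Alta} − 18)(275 − 3p_{Alta} + p_{Borealis}).
∂π/∂p_{Alta} = 329 − 6p_{Alta} + p_{Borealis} = 0 ⇒ p_{Alta} = 329/6 + (1/6)p_{Borealis}.
The game is symmetric, so in equilibrium p_{Borealis} = p_{Alta}: the reaction function gives (5/6)p_{Alta} = 329/6, hence p_{Alta} = 65.8.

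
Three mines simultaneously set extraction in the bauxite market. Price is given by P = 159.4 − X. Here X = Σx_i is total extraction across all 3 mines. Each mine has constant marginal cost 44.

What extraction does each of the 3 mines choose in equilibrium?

28.85

A representative mine's profit is π_i = x_i(159.4 − X) − 44x_i, with X = x_i + Σ_{j≠i} x_j.
First-order condition: 115.4 − 2x_i − Σ_{j≠i} x_j = 0.
In a symmetric equilibrium every mine chooses the same x, so Σ_{j≠i} x_j = 2x. The condition becomes 115.4 − 4x = 0, giving x = 115.4/4 = 28.85.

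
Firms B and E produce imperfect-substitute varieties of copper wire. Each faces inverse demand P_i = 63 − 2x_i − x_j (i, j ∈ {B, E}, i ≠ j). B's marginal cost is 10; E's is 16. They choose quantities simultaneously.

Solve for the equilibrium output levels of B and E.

11, 9

Firm B's profit: π = x_B(63 − 2x_B − x_E) − 10x_B.
∂π/∂x_B = 53 − 4x_B − x_E = 0 ⇒ x_B = 13.25 − 0.25x_E.
Similarly x_E = 11.75 − 0.25x_B.
Plugging x_E into B's best response: x_B = 13.25 − 0.25(11.75 − 0.25x_B) ⇒ 0.9375x_B = 10.3125, so x_B = 11.
Then x_E = 11.75 − 0.25·11 = 9.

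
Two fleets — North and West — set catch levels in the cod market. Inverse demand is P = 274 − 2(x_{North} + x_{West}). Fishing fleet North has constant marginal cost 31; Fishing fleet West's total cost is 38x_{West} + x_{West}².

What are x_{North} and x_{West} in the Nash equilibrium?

Fishing fleet North's profit: π = x_{North}(274 − 2(x_{North} + x_{West})) − 31x_{North}.
∂π/∂x_{North} = 243 − 4x_{North} − 2x_{West} = 0, so x_{North} = 60.75 − 0.5x_{West}.
For West: ∂π/∂x_{West} = 236 − 6x_{West} − 2x_{North} = 0 ⇒ x_{West} = 118/3 − (1/3)x_{North}.
Substituting the second reaction function into the first: x_{North} = 60.75 − 0.5(118/3 − (1/3)x_{North}), which gives (5/6)x_{North} = 493/12 ⇒ x_{North} = 49.3.
Then x_{West} = 118/3 − (1/3)·49.3 = 22.9.

49.3, 22.9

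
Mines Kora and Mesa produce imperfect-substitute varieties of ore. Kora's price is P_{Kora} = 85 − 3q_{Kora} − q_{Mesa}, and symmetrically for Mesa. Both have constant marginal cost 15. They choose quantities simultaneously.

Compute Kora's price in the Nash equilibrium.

Mine Kora's profit: π = q_{Kora}(85 − 3q_{Kora} − q_{Mesa}) − 15q_{Kora}.
∂π/∂q_{Kora} = 70 − 6q_{Kora} − q_{Mesa} = 0 ⇒ q_{Kora} = 35/3 − (1/6)q_{Mesa}.
Setting q_{Kora} = q_{Mesa} in the reaction function: q_{Kora} = 35/3 − (1/6)q_{Kora}, so q_{Kora} = (35/3) / (7/6) = 10.
P_{Kora} = 85 − 3·10 − 10 = 45.

45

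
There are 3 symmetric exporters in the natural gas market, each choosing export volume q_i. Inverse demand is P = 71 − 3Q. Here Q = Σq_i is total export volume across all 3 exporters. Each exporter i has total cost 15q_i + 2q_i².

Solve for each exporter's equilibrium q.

3.5

A representative exporter's profit is π_i = q_i(71 − 3Q) − 15q_i − 2q_i², with Q = q_i + Σ_{j≠i} q_j.
First-order condition: 56 − 10q_i − 3Σ_{j≠i} q_j = 0.
In a symmetric equilibrium every exporter chooses the same q, so Σ_{j≠i} q_j = 2q. The condition becomes 56 − 16q = 0, giving q = 56/16 = 3.5.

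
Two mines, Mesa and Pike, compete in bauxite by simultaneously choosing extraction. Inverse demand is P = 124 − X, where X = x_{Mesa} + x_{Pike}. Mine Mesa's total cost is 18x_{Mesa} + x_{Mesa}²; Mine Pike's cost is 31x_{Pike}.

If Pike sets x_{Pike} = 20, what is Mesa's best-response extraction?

21.5

Mine Mesa's profit: π = x_{Mesa}(124 − (x_{Mesa} + x_{Pike})) − 18x_{Mesa} − x_{Mesa}².
∂π/∂x_{Mesa} = 106 − 4x_{Mesa} − x_{Pike} = 0, so x_{Mesa} = 26.5 − 0.25x_{Pike}.
At x_{Pike} = 20: x_{Mesa} = 26.5 − 0.25·20 = 21.5.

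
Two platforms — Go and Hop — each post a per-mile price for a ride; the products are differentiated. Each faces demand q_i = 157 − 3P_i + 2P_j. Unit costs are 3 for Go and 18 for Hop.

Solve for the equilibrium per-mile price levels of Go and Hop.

Go's profit: π = (P_{Go} − 3)(157 − 3P_{Go} + 2P_{Hop}).
∂π/∂P_{Go} = 166 − 6P_{Go} + 2P_{Hop} = 0 ⇒ P_{Go} = 83/3 + (1/3)P_{Hop}.
Similarly P_{Hop} = 211/6 + (1/3)P_{Go}.
Plugging P_{Hop} into Go's best response: P_{Go} = 83/3 + (1/3)(211/6 + (1/3)P_{Go}) ⇒ (8/9)P_{Go} = 709/18, so P_{Go} = 44.3125.
Then P_{Hop} = 211/6 + (1/3)·44.3125 = 49.9375.

44.3125, 49.9375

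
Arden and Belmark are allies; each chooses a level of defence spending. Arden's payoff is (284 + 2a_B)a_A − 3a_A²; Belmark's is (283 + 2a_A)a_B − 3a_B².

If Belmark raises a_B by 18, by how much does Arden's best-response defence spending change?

Expanding Arden's payoff: 284a_A + 2a_Ba_A − 3a_A².
∂π/∂a_A = 284 + 2a_B − 6a_A = 0, so a_A = 142/3 + (1/3)a_B.
The reaction-function slope is 1/3, so an 18-unit rise in a_B moves a_A by 1/3 × 18 = 6. Arden's best response rises — the actions are strategic complements.

6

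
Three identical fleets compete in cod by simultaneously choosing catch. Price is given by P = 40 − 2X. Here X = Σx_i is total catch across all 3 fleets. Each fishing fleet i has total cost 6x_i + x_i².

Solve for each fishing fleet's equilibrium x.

A representative fishing fleet's profit is π_i = x_i(40 − 2X) − 6x_i − x_i², with X = x_i + Σ_{j≠i} x_j.
First-order condition: 34 − 6x_i − 2Σ_{j≠i} x_j = 0.
Imposing symmetry (x_j = x for all j) turns Σ_{j≠i} x_j into 2x, so 34 = 10x and x = 3.4.

3.4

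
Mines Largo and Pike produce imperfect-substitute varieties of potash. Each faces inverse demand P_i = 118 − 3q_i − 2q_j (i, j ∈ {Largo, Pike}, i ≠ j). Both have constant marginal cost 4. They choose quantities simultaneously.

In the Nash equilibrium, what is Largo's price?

Mine Largo's profit: π = q_{Largo}(118 − 3q_{Largo} − 2q_{Pike}) − 4q_{Largo}.
∂π/∂q_{Largo} = 114 − 6q_{Largo} − 2q_{Pike} = 0 ⇒ q_{Largo} = 19 − (1/3)q_{Pike}.
Setting q_{Largo} = q_{Pike} in the reaction function: q_{Largo} = 19 − (1/3)q_{Largo}, so q_{Largo} = 19 / (4/3) = 14.25.
P_{Largo} = 118 − 3·14.25 − 2·14.25 = 46.75.

46.75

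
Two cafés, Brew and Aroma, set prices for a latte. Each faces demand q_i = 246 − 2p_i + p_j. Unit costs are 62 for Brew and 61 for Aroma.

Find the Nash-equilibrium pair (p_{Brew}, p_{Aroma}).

123.2, 122.8

Brew's profit: π = (p_{Brew} − 62)(246 − 2p_{Brew} + p_{Aroma}).
∂π/∂p_{Brew} = 370 − 4p_{Brew} + p_{Aroma} = 0 ⇒ p_{Brew} = 92.5 + 0.25p_{Aroma}.
Similarly p_{Aroma} = 92 + 0.25p_{Brew}.
Solving the two reaction functions simultaneously: (1 − (0.25)(0.25))p_{Brew} = 92.5 + 0.25·92, so 0.9375p_{Brew} = 115.5 and p_{Brew} = 123.2.
Then p_{Aroma} = 92 + 0.25·123.2 = 122.8.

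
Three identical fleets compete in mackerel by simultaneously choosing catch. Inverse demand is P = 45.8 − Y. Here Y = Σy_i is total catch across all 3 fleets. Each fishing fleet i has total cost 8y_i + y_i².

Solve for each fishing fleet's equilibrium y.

6.3

A representative fishing fleet's profit is π_i = y_i(45.8 − Y) − 8y_i − y_i², with Y = y_i + Σ_{j≠i} y_j.
First-order condition: 37.8 − 4y_i − Σ_{j≠i} y_j = 0.
With identical fishing fleets, set every y_j = y: then 37.8 − 4y − 2y = 0, i.e. y = 37.8/6 = 6.3.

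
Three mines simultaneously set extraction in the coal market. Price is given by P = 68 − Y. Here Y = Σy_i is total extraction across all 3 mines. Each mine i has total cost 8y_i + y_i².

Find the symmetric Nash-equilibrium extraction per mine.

10

A representative mine's profit is π_i = y_i(68 − Y) − 8y_i − y_i², with Y = y_i + Σ_{j≠i} y_j.
First-order condition: 60 − 4y_i − Σ_{j≠i} y_j = 0.
In a symmetric equilibrium every mine chooses the same y, so Σ_{j≠i} y_j = 2y. The condition becomes 60 − 6y = 0, giving y = 60/6 = 10.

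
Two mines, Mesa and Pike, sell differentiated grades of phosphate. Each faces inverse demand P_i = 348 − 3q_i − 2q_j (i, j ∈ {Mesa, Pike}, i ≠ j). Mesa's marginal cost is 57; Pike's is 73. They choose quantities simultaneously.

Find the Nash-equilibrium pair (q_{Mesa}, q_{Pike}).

37.375, 33.375

Mine Mesa's profit: π = q_{Mesa}(348 − 3q_{Mesa} − 2q_{Pike}) − 57q_{Mesa}.
∂π/∂q_{Mesa} = 291 − 6q_{Mesa} − 2q_{Pike} = 0 ⇒ q_{Mesa} = 48.5 − (1/3)q_{Pike}.
Similarly q_{Pike} = 275/6 − (1/3)q_{Mesa}.
Substituting the second reaction function into the first: q_{Mesa} = 48.5 − (1/3)(275/6 − (1/3)q_{Mesa}), which gives (8/9)q_{Mesa} = 299/9 ⇒ q_{Mesa} = 37.375.
Then q_{Pike} = 275/6 − (1/3)·37.375 = 33.375.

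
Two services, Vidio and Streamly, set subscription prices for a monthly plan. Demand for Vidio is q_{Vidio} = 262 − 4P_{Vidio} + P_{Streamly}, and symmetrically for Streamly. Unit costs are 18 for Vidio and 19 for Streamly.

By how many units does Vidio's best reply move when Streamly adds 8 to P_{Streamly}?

Vidio's profit: π = (P_{Vidio} − 18)(262 − 4P_{Vidio} + P_{Streamly}).
∂π/∂P_{Vidio} = 334 − 8P_{Vidio} + P_{Streamly} = 0 ⇒ P_{Vidio} = 41.75 + 0.125P_{Streamly}.
The reaction-function slope is 0.125, so an 8-unit rise in P_{Streamly} moves P_{Vidio} by 0.125 × 8 = 1. Vidio's best response rises — the actions are strategic complements.

1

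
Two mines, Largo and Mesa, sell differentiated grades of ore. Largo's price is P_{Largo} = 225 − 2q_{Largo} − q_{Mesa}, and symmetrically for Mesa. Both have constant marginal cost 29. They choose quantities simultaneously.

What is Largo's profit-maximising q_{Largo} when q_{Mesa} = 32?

41

Mine Largo's profit: π = q_{Largo}(225 − 2q_{Largo} − q_{Mesa}) − 29q_{Largo}.
∂π/∂q_{Largo} = 196 − 4q_{Largo} − q_{Mesa} = 0 ⇒ q_{Largo} = 49 − 0.25q_{Mesa}.
At q_{Mesa} = 32: q_{Largo} = 49 − 0.25·32 = 41.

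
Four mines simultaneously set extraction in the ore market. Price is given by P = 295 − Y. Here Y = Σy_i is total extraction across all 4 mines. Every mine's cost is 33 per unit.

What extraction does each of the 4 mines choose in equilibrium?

52.4

A representative mine's profit is π_i = y_i(295 − Y) − 33y_i, with Y = y_i + Σ_{j≠i} y_j.
First-order condition: 262 − 2y_i − Σ_{j≠i} y_j = 0.
Imposing symmetry (y_j = y for all j) turns Σ_{j≠i} y_j into 3y, so 262 = 5y and y = 52.4.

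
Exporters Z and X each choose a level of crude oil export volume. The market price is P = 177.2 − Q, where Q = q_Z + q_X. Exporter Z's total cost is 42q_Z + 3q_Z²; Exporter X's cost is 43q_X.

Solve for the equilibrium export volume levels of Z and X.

Exporter Z's profit: π = q_Z(177.2 − (q_Z + q_X)) − 42q_Z − 3q_Z².
∂π/∂q_Z = 135.2 − 8q_Z − q_X = 0, so q_Z = 16.9 − 0.125q_X.
For X: ∂π/∂q_X = 134.2 − 2q_X − q_Z = 0 ⇒ q_X = 67.1 − 0.5q_Z.
Solving the two reaction functions simultaneously: (1 − (−0.125)(−0.5))q_Z = 16.9 − 0.125·67.1, so 0.9375q_Z = 8.5125 and q_Z = 9.08.
Then q_X = 67.1 − 0.5·9.08 = 62.56.

9.08, 62.56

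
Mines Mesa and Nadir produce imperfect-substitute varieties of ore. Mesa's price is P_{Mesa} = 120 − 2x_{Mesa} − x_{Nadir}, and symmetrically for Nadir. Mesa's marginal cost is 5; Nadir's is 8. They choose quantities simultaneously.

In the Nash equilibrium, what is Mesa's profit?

1076.48

Mine Mesa's profit: π = x_{Mesa}(120 − 2x_{Mesa} − x_{Nadir}) − 5x_{Mesa}.
∂π/∂x_{Mesa} = 115 − 4x_{Mesa} − x_{Nadir} = 0 ⇒ x_{Mesa} = 28.75 − 0.25x_{Nadir}.
Similarly x_{Nadir} = 28 − 0.25x_{Mesa}.
Substituting the second reaction function into the first: x_{Mesa} = 28.75 − 0.25(28 − 0.25x_{Mesa}), which gives 0.9375x_{Mesa} = 21.75 ⇒ x_{Mesa} = 23.2.
Then x_{Nadir} = 28 − 0.25·23.2 = 22.2.
P_{Mesa} = 120 − 2·23.2 − 22.2 = 51.4.
Profit = (51.4 − 5)·23.2 = 1076.48.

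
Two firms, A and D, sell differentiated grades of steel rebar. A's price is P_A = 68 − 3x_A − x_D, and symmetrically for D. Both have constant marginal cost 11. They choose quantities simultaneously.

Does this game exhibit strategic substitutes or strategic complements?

strategic substitutes

Firm A's profit: π = x_A(68 − 3x_A − x_D) − 11x_A.
∂π/∂x_A = 57 − 6x_A − x_D = 0 ⇒ x_A = 9.5 − (1/6)x_D.
The best-response slope dx_A/dx_D = −1/6 < 0: the reaction function is downward-sloping, so the choices are strategic substitutes.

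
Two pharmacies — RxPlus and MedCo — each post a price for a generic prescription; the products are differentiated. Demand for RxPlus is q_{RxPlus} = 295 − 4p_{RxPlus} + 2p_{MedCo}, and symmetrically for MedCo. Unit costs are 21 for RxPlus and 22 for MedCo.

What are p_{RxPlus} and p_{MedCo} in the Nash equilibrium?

63.3, 63.7

RxPlus's profit: π = (p_{RxPlus} − 21)(295 − 4p_{RxPlus} + 2p_{MedCo}).
∂π/∂p_{RxPlus} = 379 − 8p_{RxPlus} + 2p_{MedCo} = 0 ⇒ p_{RxPlus} = 47.375 + 0.25p_{MedCo}.
Similarly p_{MedCo} = 47.875 + 0.25p_{RxPlus}.
Solving the two reaction functions simultaneously: (1 − (0.25)(0.25))p_{RxPlus} = 47.375 + 0.25·47.875, so 0.9375p_{RxPlus} = 1899/32 and p_{RxPlus} = 63.3.
Then p_{MedCo} = 47.875 + 0.25·63.3 = 63.7.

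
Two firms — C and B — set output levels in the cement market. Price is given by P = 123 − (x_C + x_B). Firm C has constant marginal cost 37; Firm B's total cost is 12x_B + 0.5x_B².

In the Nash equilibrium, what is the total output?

Firm C's profit: π = x_C(123 − (x_C + x_B)) − 37x_C.
∂π/∂x_C = 86 − 2x_C − x_B = 0, so x_C = 43 − 0.5x_B.
For B: ∂π/∂x_B = 111 − 3x_B − x_C = 0 ⇒ x_B = 37 − (1/3)x_C.
Solving the two reaction functions simultaneously: (1 − (−0.5)(−1/3))x_C = 43 − 0.5·37, so (5/6)x_C = 24.5 and x_C = 29.4.
Then x_B = 37 − (1/3)·29.4 = 27.2.
Total output: 29.4 + 27.2 = 56.6.

56.6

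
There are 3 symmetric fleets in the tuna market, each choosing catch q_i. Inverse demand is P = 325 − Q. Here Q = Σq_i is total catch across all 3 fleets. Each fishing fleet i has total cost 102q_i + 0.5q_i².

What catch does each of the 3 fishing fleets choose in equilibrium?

A representative fishing fleet's profit is π_i = q_i(325 − Q) − 102q_i − 0.5q_i², with Q = q_i + Σ_{j≠i} q_j.
First-order condition: 223 − 3q_i − Σ_{j≠i} q_j = 0.
In a symmetric equilibrium every fishing fleet chooses the same q, so Σ_{j≠i} q_j = 2q. The condition becomes 223 − 5q = 0, giving q = 223/5 = 44.6.

44.6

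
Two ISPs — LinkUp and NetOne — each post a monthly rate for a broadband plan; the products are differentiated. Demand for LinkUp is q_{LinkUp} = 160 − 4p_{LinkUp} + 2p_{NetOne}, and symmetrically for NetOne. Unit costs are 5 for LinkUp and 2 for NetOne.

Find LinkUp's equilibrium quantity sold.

98.4

LinkUp's profit: π = (p_{LinkUp} − 5)(160 − 4p_{LinkUp} + 2p_{NetOne}).
∂π/∂p_{LinkUp} = 180 − 8p_{LinkUp} + 2p_{NetOne} = 0 ⇒ p_{LinkUp} = 22.5 + 0.25p_{NetOne}.
Similarly p_{NetOne} = 21 + 0.25p_{LinkUp}.
Solving the two reaction functions simultaneously: (1 − (0.25)(0.25))p_{LinkUp} = 22.5 + 0.25·21, so 0.9375p_{LinkUp} = 27.75 and p_{LinkUp} = 29.6.
Then p_{NetOne} = 21 + 0.25·29.6 = 28.4.
q_{LinkUp} = 160 − 4·29.6 + 2·28.4 = 98.4.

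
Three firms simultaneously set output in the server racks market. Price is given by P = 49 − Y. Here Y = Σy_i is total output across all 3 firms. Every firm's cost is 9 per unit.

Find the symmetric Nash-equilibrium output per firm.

A representative firm's profit is π_i = y_i(49 − Y) − 9y_i, with Y = y_i + Σ_{j≠i} y_j.
First-order condition: 40 − 2y_i − Σ_{j≠i} y_j = 0.
Imposing symmetry (y_j = y for all j) turns Σ_{j≠i} y_j into 2y, so 40 = 4y and y = 10.

10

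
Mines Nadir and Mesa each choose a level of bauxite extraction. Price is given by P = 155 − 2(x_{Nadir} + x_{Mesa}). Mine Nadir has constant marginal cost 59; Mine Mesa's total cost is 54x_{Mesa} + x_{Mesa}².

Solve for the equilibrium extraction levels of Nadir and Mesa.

Mine Nadir's profit: π = x_{Nadir}(155 − 2(x_{Nadir} + x_{Mesa})) − 59x_{Nadir}.
∂π/∂x_{Nadir} = 96 − 4x_{Nadir} − 2x_{Mesa} = 0, so x_{Nadir} = 24 − 0.5x_{Mesa}.
For Mesa: ∂π/∂x_{Mesa} = 101 − 6x_{Mesa} − 2x_{Nadir} = 0 ⇒ x_{Mesa} = 101/6 − (1/3)x_{Nadir}.
Solving the two reaction functions simultaneously: (1 − (−0.5)(−1/3))x_{Nadir} = 24 − 0.5·(101/6), so (5/6)x_{Nadir} = 187/12 and x_{Nadir} = 18.7.
Then x_{Mesa} = 101/6 − (1/3)·18.7 = 10.6.

18.7, 10.6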